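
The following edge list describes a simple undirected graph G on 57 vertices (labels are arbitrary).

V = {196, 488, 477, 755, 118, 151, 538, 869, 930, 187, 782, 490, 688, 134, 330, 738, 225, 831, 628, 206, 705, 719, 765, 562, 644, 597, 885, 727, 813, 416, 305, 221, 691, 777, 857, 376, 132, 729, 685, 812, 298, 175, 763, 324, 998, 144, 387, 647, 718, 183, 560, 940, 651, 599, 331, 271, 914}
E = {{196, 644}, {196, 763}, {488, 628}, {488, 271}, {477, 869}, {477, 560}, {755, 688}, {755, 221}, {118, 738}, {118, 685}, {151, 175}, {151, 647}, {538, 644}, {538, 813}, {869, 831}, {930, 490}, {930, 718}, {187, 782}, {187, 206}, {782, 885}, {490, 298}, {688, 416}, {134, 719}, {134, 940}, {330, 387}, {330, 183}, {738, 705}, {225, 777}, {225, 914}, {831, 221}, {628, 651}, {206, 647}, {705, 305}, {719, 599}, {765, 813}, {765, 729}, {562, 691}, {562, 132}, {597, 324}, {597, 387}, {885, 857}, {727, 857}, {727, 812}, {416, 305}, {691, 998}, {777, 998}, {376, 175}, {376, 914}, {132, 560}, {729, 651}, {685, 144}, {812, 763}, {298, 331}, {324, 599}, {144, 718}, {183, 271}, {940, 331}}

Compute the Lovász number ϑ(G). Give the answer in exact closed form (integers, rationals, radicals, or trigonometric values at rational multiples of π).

57*cos(pi/57)/(cos(pi/57) + 1)

Vertex 206 has 2 neighbors: 187, 647.
deg(134) = 2; N(134) = {719, 940}.
deg(490) = 2; N(490) = {930, 298}.
deg(196) = 2; N(196) = {644, 763}.
2-regular, N=57; connected 2-regular on 57 ⇒ C_{57}.
A has 29 distinct eigenvalues ≈ [2.0, 1.9879, 1.9516, 1.8916, 1.8087, 1.7038, 1.5783, 1.4336, 1.2714, 1.0939, 0.9031, 0.7013, 0.491, 0.2747, 0.0551, -0.1652, -0.3834, -0.597, -0.8034, -1.0, -1.1845, -1.3546, -1.5082, -1.6436, -1.7589, -1.853, -1.9245, -1.9727, -1.997].
λ_max=2, λ_min=-2*cos(pi/57); ϑ = −57·λ_min/(λ_max−λ_min) = 57*cos(pi/57)/(cos(pi/57) + 1).
Numerically 28.4783.
α=28, χ(Ḡ)=29; ϑ=57*cos(pi/57)/(cos(pi/57) + 1) lies between (both strict).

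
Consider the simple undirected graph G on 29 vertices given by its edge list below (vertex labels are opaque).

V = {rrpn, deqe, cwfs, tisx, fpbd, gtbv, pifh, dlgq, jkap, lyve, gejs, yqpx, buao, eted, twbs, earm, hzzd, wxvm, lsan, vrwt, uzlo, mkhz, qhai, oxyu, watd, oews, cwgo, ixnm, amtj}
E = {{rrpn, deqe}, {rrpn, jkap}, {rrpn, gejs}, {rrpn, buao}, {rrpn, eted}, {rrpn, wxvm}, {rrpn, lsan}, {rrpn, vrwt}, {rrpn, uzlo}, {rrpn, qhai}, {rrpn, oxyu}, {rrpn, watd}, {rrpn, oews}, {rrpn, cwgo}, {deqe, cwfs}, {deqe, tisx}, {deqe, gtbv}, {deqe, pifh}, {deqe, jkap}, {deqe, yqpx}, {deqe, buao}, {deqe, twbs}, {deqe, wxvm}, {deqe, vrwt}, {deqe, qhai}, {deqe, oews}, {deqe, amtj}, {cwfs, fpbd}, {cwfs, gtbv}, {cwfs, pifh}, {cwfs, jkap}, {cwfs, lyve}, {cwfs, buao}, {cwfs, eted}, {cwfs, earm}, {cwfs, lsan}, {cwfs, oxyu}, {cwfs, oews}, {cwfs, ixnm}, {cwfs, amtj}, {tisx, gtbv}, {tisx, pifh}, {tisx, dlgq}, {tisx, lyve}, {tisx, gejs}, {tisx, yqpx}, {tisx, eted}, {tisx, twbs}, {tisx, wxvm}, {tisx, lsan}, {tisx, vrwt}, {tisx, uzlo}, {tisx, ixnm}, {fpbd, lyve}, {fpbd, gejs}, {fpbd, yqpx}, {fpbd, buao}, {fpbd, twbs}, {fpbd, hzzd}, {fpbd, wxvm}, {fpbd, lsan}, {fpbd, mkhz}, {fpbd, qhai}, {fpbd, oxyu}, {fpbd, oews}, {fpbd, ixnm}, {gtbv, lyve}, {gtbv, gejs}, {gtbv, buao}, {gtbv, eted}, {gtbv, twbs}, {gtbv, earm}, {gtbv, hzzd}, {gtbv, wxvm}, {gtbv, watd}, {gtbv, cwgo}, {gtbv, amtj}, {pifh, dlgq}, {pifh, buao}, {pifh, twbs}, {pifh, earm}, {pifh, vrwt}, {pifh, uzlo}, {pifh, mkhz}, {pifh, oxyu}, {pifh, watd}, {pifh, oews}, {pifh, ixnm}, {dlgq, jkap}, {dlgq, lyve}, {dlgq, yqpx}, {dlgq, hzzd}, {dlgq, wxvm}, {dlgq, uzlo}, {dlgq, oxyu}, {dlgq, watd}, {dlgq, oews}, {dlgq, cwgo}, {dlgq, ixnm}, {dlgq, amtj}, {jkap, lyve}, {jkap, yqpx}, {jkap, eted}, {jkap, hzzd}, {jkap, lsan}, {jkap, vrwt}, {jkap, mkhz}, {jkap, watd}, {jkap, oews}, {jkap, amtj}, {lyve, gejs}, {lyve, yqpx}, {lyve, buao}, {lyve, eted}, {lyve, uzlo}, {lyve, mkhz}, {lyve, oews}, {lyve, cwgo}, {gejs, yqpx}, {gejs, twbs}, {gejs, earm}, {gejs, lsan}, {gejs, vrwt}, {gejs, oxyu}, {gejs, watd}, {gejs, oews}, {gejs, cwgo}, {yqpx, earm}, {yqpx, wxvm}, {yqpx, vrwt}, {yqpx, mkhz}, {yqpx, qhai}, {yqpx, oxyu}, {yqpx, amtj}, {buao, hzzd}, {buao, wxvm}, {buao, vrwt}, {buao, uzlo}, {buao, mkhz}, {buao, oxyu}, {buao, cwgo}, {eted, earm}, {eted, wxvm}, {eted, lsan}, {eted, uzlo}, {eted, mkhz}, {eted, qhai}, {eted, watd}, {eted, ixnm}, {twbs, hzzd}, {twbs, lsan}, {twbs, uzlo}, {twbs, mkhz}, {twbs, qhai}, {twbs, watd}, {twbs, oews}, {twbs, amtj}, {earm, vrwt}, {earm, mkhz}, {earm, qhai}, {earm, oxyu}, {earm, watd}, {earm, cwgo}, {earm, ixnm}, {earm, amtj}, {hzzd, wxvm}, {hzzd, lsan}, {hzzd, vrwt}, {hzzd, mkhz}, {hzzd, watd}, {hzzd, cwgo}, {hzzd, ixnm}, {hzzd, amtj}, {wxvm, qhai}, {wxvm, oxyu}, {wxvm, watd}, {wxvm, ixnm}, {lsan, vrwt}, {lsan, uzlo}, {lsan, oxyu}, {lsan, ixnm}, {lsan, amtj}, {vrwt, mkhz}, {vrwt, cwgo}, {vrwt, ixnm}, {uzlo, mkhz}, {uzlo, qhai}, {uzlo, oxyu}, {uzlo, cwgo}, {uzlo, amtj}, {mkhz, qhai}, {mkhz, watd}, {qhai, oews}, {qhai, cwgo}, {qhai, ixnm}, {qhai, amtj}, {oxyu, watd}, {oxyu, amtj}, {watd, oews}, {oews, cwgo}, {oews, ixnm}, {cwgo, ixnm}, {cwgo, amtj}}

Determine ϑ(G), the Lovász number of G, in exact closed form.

sqrt(29)

deg(wxvm) = 14; N(wxvm) = {rrpn, deqe, tisx, fpbd, gtbv, dlgq, yqpx, buao, eted, hzzd, qhai, oxyu, watd, ixnm}.
deg(gtbv) = 14; N(gtbv) = {deqe, cwfs, tisx, lyve, gejs, buao, eted, twbs, earm, hzzd, wxvm, watd, cwgo, amtj}.
Vertex ixnm has 14 neighbors: cwfs, tisx, fpbd, pifh, dlgq, eted, earm, hzzd, wxvm, lsan, vrwt, qhai, oews, cwgo.
deg(earm) = 14; N(earm) = {cwfs, gtbv, pifh, gejs, yqpx, eted, vrwt, mkhz, qhai, oxyu, watd, cwgo, ixnm, amtj}.
Every vertex has degree 14 (N=29); strongly regular (29,14,6,7).
spec(A) ≈ [14.0, 2.193, -3.193] (distinct, 3 d.p.).
Lovász: ϑ = −29(-sqrt(29)/2 - 1/2)/(14+-(-sqrt(29)/2 - 1/2)) = sqrt(29).
= 5.38516… (decimal).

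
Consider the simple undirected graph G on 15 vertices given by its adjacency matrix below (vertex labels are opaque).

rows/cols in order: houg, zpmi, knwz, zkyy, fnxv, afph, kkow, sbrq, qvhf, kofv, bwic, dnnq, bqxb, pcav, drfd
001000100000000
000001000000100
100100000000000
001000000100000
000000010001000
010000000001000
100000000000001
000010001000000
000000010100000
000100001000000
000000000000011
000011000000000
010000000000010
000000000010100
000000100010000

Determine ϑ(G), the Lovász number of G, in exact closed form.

15*cos(pi/15)/(cos(pi/15) + 1)

Vertex knwz has 2 neighbors: houg, zkyy.
N(zkyy) = {knwz, kofv}, |N(zkyy)| = 2.
deg(kkow) = 2; N(kkow) = {houg, drfd}.
Vertex afph has 2 neighbors: zpmi, dnnq.
Every vertex has degree 2 (N=15); this is C_{15}, the 15-cycle.
A has 8 distinct eigenvalues ≈ [2.0, 1.82709, 1.33826, 0.61803, -0.20906, -1.0, -1.61803, -1.9563].
Lovász (edge-transitive): ϑ = −15·(-2*cos(pi/15))/((2)−(-2*cos(pi/15))) = 15*cos(pi/15)/(cos(pi/15) + 1).
≈ 7.41714825 (to 8 d.p.).
Sandwich: α(G)=7 ≤ ϑ(G)=15*cos(pi/15)/(cos(pi/15) + 1) ≤ χ(Ḡ)=8 (both strict).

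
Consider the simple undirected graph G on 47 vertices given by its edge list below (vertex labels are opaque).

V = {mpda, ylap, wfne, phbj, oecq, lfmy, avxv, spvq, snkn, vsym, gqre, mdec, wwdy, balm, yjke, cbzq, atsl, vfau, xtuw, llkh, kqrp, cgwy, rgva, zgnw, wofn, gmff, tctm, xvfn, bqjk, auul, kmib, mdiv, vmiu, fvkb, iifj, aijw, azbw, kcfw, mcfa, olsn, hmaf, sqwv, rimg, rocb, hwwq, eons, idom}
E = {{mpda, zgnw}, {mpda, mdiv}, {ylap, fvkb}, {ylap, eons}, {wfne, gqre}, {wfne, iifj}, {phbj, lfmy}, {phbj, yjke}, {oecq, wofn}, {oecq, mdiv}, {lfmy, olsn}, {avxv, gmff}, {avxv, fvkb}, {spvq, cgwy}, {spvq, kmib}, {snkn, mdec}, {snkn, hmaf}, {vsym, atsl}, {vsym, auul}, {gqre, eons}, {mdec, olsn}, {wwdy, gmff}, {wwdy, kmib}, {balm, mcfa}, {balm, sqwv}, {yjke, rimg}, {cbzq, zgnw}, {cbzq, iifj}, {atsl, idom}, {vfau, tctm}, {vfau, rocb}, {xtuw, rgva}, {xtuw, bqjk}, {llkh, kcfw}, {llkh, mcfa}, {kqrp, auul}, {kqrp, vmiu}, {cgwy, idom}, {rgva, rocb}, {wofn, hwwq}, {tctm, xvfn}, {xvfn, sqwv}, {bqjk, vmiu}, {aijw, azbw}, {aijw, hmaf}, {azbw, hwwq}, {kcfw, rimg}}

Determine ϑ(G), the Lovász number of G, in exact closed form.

47*cos(pi/47)/(cos(pi/47) + 1)

deg(cbzq) = 2; N(cbzq) = {zgnw, iifj}.
N(auul) = {vsym, kqrp}, |N(auul)| = 2.
Vertex avxv has 2 neighbors: gmff, fvkb.
N(hwwq) = {wofn, azbw}, |N(hwwq)| = 2.
47-vertex 2-regular graph: the odd cycle C_{47}.
The 24 distinct eigenvalues: [2.0, 1.98215, 1.92894, 1.8413, 1.7208, 1.5696, 1.39038, 1.18636, 0.96116, 0.71882, 0.46364, 0.20019, -0.06683, -0.33266, -0.59255, -0.84187, -1.07616, -1.29126, -1.4833, -1.64888, -1.78504, -1.88934, -1.95992, -1.99553].
With N=47: ϑ(G) = 47·(-(-1)*2*cos(pi/47))/(2−(-2*cos(pi/47))) = 47*cos(pi/47)/(cos(pi/47) + 1).
= 23.47373… (decimal).
Sandwich: α(G)=23 ≤ ϑ(G)=47*cos(pi/47)/(cos(pi/47) + 1) ≤ χ(Ḡ)=24 (both strict).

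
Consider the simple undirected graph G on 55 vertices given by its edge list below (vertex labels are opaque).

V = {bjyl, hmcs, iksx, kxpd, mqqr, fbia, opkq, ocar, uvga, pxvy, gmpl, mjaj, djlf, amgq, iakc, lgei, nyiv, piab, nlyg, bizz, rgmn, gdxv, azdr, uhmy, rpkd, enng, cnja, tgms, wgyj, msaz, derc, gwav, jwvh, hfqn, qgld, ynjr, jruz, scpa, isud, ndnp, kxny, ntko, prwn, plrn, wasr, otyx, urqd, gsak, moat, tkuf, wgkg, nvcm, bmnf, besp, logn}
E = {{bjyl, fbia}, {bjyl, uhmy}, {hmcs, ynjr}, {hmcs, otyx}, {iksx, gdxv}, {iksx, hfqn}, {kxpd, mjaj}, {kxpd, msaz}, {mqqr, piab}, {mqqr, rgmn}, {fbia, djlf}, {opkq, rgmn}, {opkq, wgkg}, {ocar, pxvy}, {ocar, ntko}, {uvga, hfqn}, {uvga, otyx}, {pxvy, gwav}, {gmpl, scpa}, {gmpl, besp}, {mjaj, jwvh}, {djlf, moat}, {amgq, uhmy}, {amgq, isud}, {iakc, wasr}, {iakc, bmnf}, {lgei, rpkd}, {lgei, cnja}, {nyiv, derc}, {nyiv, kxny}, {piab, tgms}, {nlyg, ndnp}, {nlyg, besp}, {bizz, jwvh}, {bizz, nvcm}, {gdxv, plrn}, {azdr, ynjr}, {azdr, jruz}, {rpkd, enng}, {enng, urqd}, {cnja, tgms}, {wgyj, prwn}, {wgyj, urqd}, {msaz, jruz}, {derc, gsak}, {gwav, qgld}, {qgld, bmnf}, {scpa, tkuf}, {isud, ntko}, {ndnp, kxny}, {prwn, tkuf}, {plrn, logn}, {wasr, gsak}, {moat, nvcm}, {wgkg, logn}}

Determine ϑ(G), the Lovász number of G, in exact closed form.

55*cos(pi/55)/(cos(pi/55) + 1)

deg(lgei) = 2; N(lgei) = {rpkd, cnja}.
Vertex bjyl has 2 neighbors: fbia, uhmy.
N(rgmn) = {mqqr, opkq}, |N(rgmn)| = 2.
N(cnja) = {lgei, tgms}, |N(cnja)| = 2.
2-regular, N=55; a single 55-cycle (edge-transitive).
spec(A) ≈ [2.0, 1.987, 1.948, 1.8837, 1.7948, 1.6825, 1.5483, 1.3939, 1.2213, 1.0328, 0.8308, 0.618, 0.3972, 0.1712, -0.0571, -0.2846, -0.5084, -0.7256, -0.9333, -1.1289, -1.3097, -1.4735, -1.618, -1.7415, -1.8422, -1.919, -1.9707, -1.9967] (distinct, 4 d.p.).
−55·(-2*cos(pi/55)) / ((2)−(-2*cos(pi/55))) = 55*cos(pi/55)/(cos(pi/55) + 1) = ϑ(G).
= 27.4776… (decimal).
Sandwich: α(G)=27 ≤ ϑ(G)=55*cos(pi/55)/(cos(pi/55) + 1) ≤ χ(Ḡ)=28 (both strict).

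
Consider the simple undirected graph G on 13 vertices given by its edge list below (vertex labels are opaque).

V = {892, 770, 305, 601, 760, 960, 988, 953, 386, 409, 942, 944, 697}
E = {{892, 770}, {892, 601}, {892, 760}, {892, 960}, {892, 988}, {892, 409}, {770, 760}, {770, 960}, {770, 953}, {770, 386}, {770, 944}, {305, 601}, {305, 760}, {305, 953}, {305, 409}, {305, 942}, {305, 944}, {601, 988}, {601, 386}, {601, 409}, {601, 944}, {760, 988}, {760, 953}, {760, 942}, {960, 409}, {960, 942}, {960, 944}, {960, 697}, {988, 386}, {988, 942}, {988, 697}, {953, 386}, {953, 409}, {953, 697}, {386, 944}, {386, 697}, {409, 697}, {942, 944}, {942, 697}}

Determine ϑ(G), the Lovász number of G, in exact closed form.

sqrt(13)

deg(386) = 6; N(386) = {770, 601, 988, 953, 944, 697}.
Vertex 770 has 6 neighbors: 892, 760, 960, 953, 386, 944.
Vertex 892 has 6 neighbors: 770, 601, 760, 960, 988, 409.
N(942) = {305, 760, 960, 988, 944, 697}, |N(942)| = 6.
6-regular, N=13; Paley(13): SR with (k,λ,μ)=(6,2,3).
spec(A) ≈ [6.0, 1.30278, -2.30278] (distinct, 5 d.p.).
−13·(-sqrt(13)/2 - 1/2) / ((6)−(-sqrt(13)/2 - 1/2)) = sqrt(13) = ϑ(G).
≈ 3.6056 (to 4 d.p.).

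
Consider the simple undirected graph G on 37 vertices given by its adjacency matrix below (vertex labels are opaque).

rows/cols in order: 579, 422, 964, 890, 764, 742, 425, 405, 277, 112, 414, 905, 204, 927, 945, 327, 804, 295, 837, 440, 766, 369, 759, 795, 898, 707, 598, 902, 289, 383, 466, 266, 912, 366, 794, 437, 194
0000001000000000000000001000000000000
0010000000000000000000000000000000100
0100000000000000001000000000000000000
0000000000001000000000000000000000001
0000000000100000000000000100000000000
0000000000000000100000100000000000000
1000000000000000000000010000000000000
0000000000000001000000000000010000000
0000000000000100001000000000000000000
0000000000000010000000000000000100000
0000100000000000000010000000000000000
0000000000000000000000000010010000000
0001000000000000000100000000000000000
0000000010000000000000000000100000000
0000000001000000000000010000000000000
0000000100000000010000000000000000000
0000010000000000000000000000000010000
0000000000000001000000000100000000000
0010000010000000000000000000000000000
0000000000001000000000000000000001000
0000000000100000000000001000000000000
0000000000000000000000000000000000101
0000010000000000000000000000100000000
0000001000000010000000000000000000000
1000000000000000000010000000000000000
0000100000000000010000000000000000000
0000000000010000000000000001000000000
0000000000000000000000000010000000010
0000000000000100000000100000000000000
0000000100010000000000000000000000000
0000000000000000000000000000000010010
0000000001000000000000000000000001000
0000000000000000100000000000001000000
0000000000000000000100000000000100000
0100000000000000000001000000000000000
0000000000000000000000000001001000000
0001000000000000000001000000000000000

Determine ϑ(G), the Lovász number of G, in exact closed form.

37*cos(pi/37)/(cos(pi/37) + 1)

deg(902) = 2; N(902) = {598, 437}.
deg(766) = 2; N(766) = {414, 898}.
Vertex 898 has 2 neighbors: 579, 766.
N(112) = {945, 266}, |N(112)| = 2.
Regular of degree 2 on 37 vertices: a single 37-cycle (edge-transitive).
spec(A) ≈ [2.0, 1.971232, 1.885755, 1.746028, 1.556072, 1.321349, 1.048615, 0.745713, 0.421359, 0.084882, -0.254036, -0.585646, -0.900407, -1.189266, -1.443912, -1.657019, -1.822457, -1.935466, -1.992795] (distinct, 6 d.p.).
Lovász (edge-transitive): ϑ = −37·(-2*cos(pi/37))/((2)−(-2*cos(pi/37))) = 37*cos(pi/37)/(cos(pi/37) + 1).
= 18.46661664… (decimal).
Lovász sandwich 18 ≤ 37*cos(pi/37)/(cos(pi/37) + 1) ≤ 19: both strict.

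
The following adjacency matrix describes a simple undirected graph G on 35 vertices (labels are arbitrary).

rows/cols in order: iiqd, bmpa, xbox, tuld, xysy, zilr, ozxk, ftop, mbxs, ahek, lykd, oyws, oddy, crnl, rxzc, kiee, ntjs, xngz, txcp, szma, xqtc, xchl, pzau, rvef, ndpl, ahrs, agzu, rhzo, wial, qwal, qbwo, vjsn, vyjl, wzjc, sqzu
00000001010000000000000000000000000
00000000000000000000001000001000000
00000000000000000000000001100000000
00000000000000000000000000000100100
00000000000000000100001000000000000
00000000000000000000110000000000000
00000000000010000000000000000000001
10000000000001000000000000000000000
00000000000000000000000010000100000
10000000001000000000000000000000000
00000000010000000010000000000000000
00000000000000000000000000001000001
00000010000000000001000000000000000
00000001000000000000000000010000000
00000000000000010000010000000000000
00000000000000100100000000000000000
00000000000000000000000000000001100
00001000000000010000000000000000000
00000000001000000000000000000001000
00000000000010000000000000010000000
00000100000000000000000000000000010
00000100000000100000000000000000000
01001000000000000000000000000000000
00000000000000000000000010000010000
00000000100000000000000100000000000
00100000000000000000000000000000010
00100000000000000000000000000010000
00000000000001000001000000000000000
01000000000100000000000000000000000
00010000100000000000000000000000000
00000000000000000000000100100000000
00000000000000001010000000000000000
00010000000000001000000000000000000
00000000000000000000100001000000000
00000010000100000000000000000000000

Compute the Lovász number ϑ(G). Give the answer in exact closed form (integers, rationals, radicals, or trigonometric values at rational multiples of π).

35*cos(pi/35)/(cos(pi/35) + 1)

Vertex oyws has 2 neighbors: wial, sqzu.
deg(wial) = 2; N(wial) = {bmpa, oyws}.
Vertex xqtc has 2 neighbors: zilr, wzjc.
Vertex zilr has 2 neighbors: xqtc, xchl.
35-vertex 2-regular graph: connected 2-regular on 35 ⇒ C_{35}.
The 18 distinct eigenvalues: [2.0, 1.96786, 1.87247, 1.7169, 1.50614, 1.24698, 0.94774, 0.61803, 0.26847, -0.08973, -0.44504, -0.78605, -1.10179, -1.38213, -1.61803, -1.80194, -1.92793, -1.99195].
λ_max=2, λ_min=-2*cos(pi/35); ϑ = −35·λ_min/(λ_max−λ_min) = 35*cos(pi/35)/(cos(pi/35) + 1).
= 17.4647040… (decimal).
Lovász sandwich 17 ≤ 35*cos(pi/35)/(cos(pi/35) + 1) ≤ 18: both strict.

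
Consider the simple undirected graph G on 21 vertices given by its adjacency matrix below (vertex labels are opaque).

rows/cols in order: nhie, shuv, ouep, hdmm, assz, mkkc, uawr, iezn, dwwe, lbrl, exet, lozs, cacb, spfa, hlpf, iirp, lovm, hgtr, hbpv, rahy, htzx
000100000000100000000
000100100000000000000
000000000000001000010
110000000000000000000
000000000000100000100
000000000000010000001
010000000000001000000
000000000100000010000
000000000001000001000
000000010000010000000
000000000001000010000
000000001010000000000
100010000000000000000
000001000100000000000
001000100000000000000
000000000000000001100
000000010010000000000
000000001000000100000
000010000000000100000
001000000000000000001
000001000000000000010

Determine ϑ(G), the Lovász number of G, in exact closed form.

21*cos(pi/21)/(cos(pi/21) + 1)

Vertex shuv has 2 neighbors: hdmm, uawr.
deg(exet) = 2; N(exet) = {lozs, lovm}.
deg(rahy) = 2; N(rahy) = {ouep, htzx}.
Vertex lovm has 2 neighbors: iezn, exet.
G on 21 vertices is 2-regular; a single 21-cycle (edge-transitive).
A has 11 distinct eigenvalues ≈ [2.0, 1.9111, 1.6525, 1.247, 0.7307, 0.1495, -0.445, -1.0, -1.4661, -1.8019, -1.9777].
With N=21: ϑ(G) = 21·(-(-1)*2*cos(pi/21))/(2−(-2*cos(pi/21))) = 21*cos(pi/21)/(cos(pi/21) + 1).
ϑ(G) ≈ 10.441032529.
Check 10 ≤ 21*cos(pi/21)/(cos(pi/21) + 1) ≤ 11: both strict.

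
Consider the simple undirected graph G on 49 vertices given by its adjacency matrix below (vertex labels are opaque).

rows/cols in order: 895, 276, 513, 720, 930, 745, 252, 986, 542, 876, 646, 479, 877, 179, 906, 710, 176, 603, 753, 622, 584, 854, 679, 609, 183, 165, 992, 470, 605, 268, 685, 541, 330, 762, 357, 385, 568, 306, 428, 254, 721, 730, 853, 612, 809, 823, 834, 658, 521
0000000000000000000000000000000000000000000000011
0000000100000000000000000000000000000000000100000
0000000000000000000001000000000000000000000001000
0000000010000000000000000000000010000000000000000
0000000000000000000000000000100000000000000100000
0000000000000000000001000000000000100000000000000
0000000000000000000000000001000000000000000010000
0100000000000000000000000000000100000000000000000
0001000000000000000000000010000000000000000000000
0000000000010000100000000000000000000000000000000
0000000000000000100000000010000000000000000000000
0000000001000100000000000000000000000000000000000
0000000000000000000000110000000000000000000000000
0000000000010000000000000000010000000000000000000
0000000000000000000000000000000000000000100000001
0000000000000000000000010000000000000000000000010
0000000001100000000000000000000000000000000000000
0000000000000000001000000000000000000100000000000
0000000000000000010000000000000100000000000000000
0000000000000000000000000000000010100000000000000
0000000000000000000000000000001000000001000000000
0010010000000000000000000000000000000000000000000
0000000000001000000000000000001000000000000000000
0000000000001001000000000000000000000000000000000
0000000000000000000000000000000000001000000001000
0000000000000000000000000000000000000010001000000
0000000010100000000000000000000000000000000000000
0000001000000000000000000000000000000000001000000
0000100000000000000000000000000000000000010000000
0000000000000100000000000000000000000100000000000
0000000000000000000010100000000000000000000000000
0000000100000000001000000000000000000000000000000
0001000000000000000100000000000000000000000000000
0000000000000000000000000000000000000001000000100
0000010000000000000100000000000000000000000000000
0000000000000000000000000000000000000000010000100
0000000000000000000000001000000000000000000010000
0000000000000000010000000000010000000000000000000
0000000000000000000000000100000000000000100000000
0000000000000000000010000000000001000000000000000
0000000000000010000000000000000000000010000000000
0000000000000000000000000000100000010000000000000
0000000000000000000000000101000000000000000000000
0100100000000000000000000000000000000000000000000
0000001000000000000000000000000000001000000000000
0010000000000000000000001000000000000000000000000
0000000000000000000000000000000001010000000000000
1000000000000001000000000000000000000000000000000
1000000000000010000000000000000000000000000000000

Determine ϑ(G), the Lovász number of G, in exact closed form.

49*cos(pi/49)/(cos(pi/49) + 1)

Vertex 603 has 2 neighbors: 753, 306.
N(470) = {252, 853}, |N(470)| = 2.
deg(330) = 2; N(330) = {720, 622}.
deg(876) = 2; N(876) = {479, 176}.
deg(v) = 2 for all v (|V|=49); this is C_{49}, the 49-cycle.
The 25 distinct eigenvalues: [2.0, 1.98358, 1.93459, 1.85383, 1.74264, 1.60283, 1.4367, 1.24698, 1.03679, 0.80957, 0.56906, 0.3192, 0.0641, -0.19205, -0.44504, -0.69073, -0.92508, -1.14423, -1.3446, -1.52289, -1.67618, -1.80194, -1.89811, -1.96312, -1.99589].
Lovász: ϑ = −49(-2*cos(pi/49))/(2+-(-1)*2*cos(pi/49)) = 49*cos(pi/49)/(cos(pi/49) + 1).
Numerically 24.4748052.
Sandwich: α(G)=24 ≤ ϑ(G)=49*cos(pi/49)/(cos(pi/49) + 1) ≤ χ(Ḡ)=25 (both strict).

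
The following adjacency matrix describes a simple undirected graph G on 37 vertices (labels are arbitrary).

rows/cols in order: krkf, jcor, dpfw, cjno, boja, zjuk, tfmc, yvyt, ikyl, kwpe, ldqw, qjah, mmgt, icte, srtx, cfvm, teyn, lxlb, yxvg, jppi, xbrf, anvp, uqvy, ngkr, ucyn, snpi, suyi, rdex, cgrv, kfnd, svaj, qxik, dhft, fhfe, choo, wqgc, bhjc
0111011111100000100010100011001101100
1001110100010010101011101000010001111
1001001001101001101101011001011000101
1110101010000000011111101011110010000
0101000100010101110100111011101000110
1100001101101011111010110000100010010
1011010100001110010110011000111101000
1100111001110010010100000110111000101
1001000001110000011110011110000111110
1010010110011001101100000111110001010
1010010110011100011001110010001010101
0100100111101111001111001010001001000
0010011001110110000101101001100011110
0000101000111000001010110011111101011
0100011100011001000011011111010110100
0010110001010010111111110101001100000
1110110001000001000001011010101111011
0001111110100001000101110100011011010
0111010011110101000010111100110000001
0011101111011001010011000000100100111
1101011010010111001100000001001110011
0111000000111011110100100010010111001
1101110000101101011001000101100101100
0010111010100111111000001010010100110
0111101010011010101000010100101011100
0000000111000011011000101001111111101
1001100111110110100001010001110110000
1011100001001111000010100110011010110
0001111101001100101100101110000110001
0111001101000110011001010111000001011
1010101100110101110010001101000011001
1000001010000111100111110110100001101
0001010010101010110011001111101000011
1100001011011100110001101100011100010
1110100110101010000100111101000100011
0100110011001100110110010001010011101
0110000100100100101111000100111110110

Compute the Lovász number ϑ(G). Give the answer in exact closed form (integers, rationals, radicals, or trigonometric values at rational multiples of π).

sqrt(37)

Vertex cjno has 18 neighbors: krkf, jcor, dpfw, boja, tfmc, ikyl, lxlb, yxvg, jppi, xbrf, anvp, uqvy, ucyn, suyi, rdex, cgrv, kfnd, dhft.
deg(lxlb) = 18; N(lxlb) = {cjno, boja, zjuk, tfmc, yvyt, ikyl, ldqw, cfvm, jppi, anvp, uqvy, ngkr, snpi, kfnd, svaj, dhft, fhfe, wqgc}.
N(ldqw) = {krkf, dpfw, zjuk, yvyt, ikyl, qjah, mmgt, icte, lxlb, yxvg, anvp, uqvy, ngkr, suyi, svaj, dhft, choo, bhjc}, |N(ldqw)| = 18.
N(icte) = {boja, tfmc, ldqw, qjah, mmgt, yxvg, xbrf, uqvy, ngkr, suyi, rdex, cgrv, kfnd, svaj, qxik, fhfe, wqgc, bhjc}, |N(icte)| = 18.
37-vertex 18-regular graph: Paley(37): SR with (k,λ,μ)=(18,8,9).
Distinct eigenvalues (to 3 d.p.): [18.0, 2.541, -3.541].
With N=37: ϑ(G) = 37·(-(-sqrt(37)/2 - 1/2))/(18−(-sqrt(37)/2 - 1/2)) = sqrt(37).
ϑ(G) ≈ 6.082763.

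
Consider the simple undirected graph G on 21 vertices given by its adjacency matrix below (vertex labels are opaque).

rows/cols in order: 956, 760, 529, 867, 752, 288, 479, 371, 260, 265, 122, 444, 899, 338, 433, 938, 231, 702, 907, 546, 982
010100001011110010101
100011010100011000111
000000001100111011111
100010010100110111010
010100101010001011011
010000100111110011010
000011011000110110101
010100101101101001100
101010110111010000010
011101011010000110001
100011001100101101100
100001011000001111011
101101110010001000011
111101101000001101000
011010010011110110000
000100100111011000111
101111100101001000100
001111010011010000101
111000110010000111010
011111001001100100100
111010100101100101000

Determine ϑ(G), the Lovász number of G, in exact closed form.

6

Vertex 338 has 10 neighbors: 956, 760, 529, 867, 288, 479, 260, 433, 938, 702.
N(433) = {760, 529, 752, 371, 122, 444, 899, 338, 938, 231}, |N(433)| = 10.
N(956) = {760, 867, 260, 122, 444, 899, 338, 231, 907, 982}, |N(956)| = 10.
deg(260) = 10; N(260) = {956, 529, 752, 479, 371, 265, 122, 444, 338, 546}.
deg(v) = 10 for all v (|V|=21); this is K(7,2), the Kneser graph.
spec(A) ≈ [10.0, 1.0, -4.0] (distinct, 5 d.p.).
ϑ = −N·λ_min/(λ_max−λ_min) = −21·(-4)/(10−(-4)) = 6.
≈ 6.0000000 (to 7 d.p.).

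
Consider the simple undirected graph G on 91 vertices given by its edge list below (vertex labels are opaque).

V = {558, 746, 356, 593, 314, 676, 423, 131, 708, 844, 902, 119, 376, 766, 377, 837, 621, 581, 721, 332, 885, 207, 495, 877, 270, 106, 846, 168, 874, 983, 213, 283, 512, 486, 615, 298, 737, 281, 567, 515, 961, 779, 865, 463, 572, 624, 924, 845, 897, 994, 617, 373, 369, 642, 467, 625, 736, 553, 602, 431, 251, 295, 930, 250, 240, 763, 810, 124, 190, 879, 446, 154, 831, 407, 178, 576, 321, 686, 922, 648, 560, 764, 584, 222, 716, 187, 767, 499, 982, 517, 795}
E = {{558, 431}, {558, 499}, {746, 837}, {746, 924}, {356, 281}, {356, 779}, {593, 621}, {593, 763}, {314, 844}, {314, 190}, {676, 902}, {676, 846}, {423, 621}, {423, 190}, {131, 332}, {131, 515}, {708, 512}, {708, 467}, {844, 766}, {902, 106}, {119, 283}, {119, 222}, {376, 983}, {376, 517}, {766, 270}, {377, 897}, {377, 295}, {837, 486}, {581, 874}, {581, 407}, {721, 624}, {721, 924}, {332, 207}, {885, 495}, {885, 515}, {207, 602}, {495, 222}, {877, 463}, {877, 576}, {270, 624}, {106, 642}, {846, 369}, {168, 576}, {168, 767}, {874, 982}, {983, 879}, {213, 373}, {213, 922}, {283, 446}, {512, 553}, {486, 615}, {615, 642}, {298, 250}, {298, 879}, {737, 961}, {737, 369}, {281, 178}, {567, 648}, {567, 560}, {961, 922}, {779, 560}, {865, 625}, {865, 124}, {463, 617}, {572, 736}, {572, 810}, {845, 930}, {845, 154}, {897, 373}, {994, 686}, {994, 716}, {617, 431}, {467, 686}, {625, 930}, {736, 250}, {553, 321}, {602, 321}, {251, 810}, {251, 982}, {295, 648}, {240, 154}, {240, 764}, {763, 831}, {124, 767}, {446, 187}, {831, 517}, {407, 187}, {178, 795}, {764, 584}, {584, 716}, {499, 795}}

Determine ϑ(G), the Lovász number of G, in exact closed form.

91*cos(pi/91)/(cos(pi/91) + 1)

deg(168) = 2; N(168) = {576, 767}.
deg(879) = 2; N(879) = {983, 298}.
N(584) = {764, 716}, |N(584)| = 2.
N(581) = {874, 407}, |N(581)| = 2.
G on 91 vertices is 2-regular; this is C_{91}, the 91-cycle.
Distinct eigenvalues (to 5 d.p.): [2.0, 1.99523, 1.98096, 1.95725, 1.92421, 1.882, 1.83082, 1.77091, 1.70257, 1.62611, 1.54191, 1.45035, 1.35189, 1.24698, 1.13613, 1.01987, 0.89874, 0.77333, 0.64424, 0.51208, 0.37748, 0.24107, 0.10352, -0.03452, -0.1724, -0.30946, -0.44504, -0.5785, -0.70921, -0.83654, -0.95987, -1.07864, -1.19226, -1.30021, -1.40196, -1.49702, -1.58495, -1.66533, -1.73778, -1.80194, -1.85751, -1.90424, -1.94188, -1.97028, -1.98928, -1.99881].
λ_max=2, λ_min=-2*cos(pi/91); ϑ = −91·λ_min/(λ_max−λ_min) = 91*cos(pi/91)/(cos(pi/91) + 1).
≈ 45.4864 (to 4 d.p.).
α=45, χ(Ḡ)=46; ϑ=91*cos(pi/91)/(cos(pi/91) + 1) lies between (both strict).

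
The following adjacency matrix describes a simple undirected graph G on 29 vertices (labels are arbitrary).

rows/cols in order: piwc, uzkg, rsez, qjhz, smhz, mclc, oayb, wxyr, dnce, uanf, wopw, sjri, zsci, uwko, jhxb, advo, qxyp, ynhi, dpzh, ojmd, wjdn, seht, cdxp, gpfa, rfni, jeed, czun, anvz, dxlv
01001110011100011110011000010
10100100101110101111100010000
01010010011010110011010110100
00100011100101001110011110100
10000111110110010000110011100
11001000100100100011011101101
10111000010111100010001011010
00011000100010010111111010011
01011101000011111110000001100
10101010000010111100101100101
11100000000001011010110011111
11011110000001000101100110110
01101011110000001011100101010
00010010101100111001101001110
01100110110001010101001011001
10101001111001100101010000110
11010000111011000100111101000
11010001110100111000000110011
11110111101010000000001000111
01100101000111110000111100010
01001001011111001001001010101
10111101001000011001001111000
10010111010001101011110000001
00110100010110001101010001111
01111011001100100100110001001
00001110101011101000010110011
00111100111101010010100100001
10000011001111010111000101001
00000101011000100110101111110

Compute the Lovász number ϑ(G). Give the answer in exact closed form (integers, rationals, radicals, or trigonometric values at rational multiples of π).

deg(piwc) = 14; N(piwc) = {uzkg, smhz, mclc, oayb, uanf, wopw, sjri, advo, qxyp, ynhi, dpzh, seht, cdxp, anvz}.
N(dxlv) = {mclc, wxyr, uanf, wopw, jhxb, ynhi, dpzh, wjdn, cdxp, gpfa, rfni, jeed, czun, anvz}, |N(dxlv)| = 14.
deg(jhxb) = 14; N(jhxb) = {uzkg, rsez, mclc, oayb, dnce, uanf, uwko, advo, ynhi, ojmd, cdxp, rfni, jeed, dxlv}.
Vertex qxyp has 14 neighbors: piwc, uzkg, qjhz, dnce, uanf, wopw, zsci, uwko, ynhi, wjdn, seht, cdxp, gpfa, jeed.
Every vertex has degree 14 (N=29); Paley(29): SR with (k,λ,μ)=(14,6,7).
A has 3 distinct eigenvalues ≈ [14.0, 2.1926, -3.1926].
−29·(-sqrt(29)/2 - 1/2) / ((14)−(-sqrt(29)/2 - 1/2)) = sqrt(29) = ϑ(G).
≈ 5.38516481 (to 8 d.p.).

sqrt(29)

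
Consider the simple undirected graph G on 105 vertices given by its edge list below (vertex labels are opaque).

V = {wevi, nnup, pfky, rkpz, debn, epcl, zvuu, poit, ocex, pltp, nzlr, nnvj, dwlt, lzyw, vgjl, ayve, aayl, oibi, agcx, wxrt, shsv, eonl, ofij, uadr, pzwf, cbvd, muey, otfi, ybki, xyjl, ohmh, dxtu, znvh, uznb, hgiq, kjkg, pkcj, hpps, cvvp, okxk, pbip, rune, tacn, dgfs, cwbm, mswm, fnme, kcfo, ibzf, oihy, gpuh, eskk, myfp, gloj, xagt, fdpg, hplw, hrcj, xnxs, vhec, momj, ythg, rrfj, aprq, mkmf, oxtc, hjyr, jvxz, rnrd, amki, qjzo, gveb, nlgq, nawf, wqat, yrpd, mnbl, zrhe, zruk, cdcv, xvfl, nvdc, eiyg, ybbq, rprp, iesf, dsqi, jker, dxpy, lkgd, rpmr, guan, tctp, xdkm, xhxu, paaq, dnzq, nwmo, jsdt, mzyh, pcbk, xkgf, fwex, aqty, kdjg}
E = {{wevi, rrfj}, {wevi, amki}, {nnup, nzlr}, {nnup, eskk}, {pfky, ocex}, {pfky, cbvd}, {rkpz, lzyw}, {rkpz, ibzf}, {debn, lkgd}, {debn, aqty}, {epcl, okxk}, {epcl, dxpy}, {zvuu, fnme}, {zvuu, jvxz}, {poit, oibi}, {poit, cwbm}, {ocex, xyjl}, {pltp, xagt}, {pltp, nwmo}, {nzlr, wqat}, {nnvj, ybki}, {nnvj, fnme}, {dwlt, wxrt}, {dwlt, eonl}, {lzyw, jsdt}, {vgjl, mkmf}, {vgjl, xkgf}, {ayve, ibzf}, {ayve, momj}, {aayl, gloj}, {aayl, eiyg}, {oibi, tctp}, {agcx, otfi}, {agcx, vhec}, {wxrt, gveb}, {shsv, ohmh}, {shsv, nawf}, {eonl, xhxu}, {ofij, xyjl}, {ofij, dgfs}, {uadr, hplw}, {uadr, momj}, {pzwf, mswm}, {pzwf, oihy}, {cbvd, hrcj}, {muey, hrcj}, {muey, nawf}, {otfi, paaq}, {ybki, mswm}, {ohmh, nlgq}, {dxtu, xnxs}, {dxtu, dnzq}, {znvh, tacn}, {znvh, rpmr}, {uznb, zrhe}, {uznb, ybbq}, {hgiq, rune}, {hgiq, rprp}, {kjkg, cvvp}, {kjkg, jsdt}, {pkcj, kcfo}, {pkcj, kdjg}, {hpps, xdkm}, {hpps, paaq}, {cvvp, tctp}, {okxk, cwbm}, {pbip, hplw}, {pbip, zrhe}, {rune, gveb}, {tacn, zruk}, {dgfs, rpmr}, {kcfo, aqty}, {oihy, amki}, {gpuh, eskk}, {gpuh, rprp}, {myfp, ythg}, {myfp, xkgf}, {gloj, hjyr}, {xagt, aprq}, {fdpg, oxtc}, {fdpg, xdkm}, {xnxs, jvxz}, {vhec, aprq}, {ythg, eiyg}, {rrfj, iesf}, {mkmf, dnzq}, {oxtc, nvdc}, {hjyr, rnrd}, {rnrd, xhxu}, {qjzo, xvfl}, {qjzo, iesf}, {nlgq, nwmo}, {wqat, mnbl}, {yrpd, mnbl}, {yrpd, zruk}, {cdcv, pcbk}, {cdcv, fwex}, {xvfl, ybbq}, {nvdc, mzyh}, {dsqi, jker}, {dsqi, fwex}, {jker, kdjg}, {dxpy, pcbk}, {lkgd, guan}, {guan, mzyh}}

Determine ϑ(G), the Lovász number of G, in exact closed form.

105*cos(pi/105)/(cos(pi/105) + 1)

Vertex gveb has 2 neighbors: wxrt, rune.
Vertex vhec has 2 neighbors: agcx, aprq.
N(epcl) = {okxk, dxpy}, |N(epcl)| = 2.
N(zruk) = {tacn, yrpd}, |N(zruk)| = 2.
2-regular, N=105; connected 2-regular on 105 ⇒ C_{105}.
The 53 distinct eigenvalues: [2.0, 1.9964, 1.9857, 1.9679, 1.943, 1.9111, 1.8725, 1.8271, 1.7752, 1.7169, 1.6525, 1.5821, 1.5061, 1.4248, 1.3383, 1.247, 1.1512, 1.0514, 0.9477, 0.8407, 0.7307, 0.618, 0.5032, 0.3865, 0.2685, 0.1495, 0.0299, -0.0897, -0.2091, -0.3276, -0.445, -0.5609, -0.6747, -0.7861, -0.8946, -1.0, -1.1018, -1.1996, -1.2932, -1.3821, -1.4661, -1.5448, -1.618, -1.6854, -1.7468, -1.8019, -1.8506, -1.8927, -1.9279, -1.9563, -1.9777, -1.9919, -1.9991].
Lovász: ϑ = −105(-2*cos(pi/105))/(2+-(-1)*2*cos(pi/105)) = 105*cos(pi/105)/(cos(pi/105) + 1).
= 52.488248718… (decimal).
Check 52 ≤ 105*cos(pi/105)/(cos(pi/105) + 1) ≤ 53: both strict.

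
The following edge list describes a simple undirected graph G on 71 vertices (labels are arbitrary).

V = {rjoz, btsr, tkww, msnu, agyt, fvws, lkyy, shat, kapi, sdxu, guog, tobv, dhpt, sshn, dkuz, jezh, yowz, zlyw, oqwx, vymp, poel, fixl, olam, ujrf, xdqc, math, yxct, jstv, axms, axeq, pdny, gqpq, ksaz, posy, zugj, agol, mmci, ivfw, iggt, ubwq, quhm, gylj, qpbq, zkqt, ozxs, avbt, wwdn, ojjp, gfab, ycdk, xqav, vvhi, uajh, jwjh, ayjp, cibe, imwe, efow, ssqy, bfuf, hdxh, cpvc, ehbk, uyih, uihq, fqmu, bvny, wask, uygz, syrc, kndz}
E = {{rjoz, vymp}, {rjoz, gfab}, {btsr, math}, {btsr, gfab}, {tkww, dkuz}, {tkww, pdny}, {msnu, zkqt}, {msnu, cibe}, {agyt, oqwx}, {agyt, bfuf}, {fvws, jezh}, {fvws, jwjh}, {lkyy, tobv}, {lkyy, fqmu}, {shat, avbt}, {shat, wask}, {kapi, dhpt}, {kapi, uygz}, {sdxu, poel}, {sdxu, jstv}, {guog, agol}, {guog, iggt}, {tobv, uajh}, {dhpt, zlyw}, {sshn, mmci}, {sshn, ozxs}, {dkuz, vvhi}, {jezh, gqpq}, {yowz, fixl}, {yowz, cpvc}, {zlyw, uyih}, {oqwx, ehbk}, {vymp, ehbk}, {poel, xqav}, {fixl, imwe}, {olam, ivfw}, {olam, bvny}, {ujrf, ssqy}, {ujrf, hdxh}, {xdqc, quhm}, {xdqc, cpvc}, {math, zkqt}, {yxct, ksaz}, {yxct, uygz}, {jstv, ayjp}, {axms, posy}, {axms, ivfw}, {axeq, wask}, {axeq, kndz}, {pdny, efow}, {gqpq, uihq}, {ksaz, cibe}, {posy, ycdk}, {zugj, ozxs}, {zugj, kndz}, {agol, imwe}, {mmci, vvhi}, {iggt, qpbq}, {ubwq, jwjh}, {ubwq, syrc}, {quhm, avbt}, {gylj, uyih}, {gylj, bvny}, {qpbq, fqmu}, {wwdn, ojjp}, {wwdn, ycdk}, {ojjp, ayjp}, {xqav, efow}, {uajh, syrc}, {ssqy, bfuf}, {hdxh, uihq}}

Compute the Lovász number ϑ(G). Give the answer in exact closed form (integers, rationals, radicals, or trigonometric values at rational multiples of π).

deg(fqmu) = 2; N(fqmu) = {lkyy, qpbq}.
N(zugj) = {ozxs, kndz}, |N(zugj)| = 2.
N(fixl) = {yowz, imwe}, |N(fixl)| = 2.
N(sdxu) = {poel, jstv}, |N(sdxu)| = 2.
Every vertex has degree 2 (N=71); this is C_{71}, the 71-cycle.
The 36 distinct eigenvalues: [2.0, 1.99217, 1.96876, 1.92993, 1.876, 1.80739, 1.72463, 1.62837, 1.51937, 1.39848, 1.26665, 1.1249, 0.97435, 0.81617, 0.6516, 0.48194, 0.3085, 0.13265, -0.04424, -0.22079, -0.3956, -0.56732, -0.7346, -0.89613, -1.05065, -1.19694, -1.33387, -1.46036, -1.57542, -1.67814, -1.76774, -1.8435, -1.90483, -1.95125, -1.98241, -1.99804].
With N=71: ϑ(G) = 71·(-(-1)*2*cos(pi/71))/(2−(-2*cos(pi/71))) = 71*cos(pi/71)/(cos(pi/71) + 1).
≈ 35.48261826 (to 8 d.p.).
Check 35 ≤ 71*cos(pi/71)/(cos(pi/71) + 1) ≤ 36: both strict.

71*cos(pi/71)/(cos(pi/71) + 1)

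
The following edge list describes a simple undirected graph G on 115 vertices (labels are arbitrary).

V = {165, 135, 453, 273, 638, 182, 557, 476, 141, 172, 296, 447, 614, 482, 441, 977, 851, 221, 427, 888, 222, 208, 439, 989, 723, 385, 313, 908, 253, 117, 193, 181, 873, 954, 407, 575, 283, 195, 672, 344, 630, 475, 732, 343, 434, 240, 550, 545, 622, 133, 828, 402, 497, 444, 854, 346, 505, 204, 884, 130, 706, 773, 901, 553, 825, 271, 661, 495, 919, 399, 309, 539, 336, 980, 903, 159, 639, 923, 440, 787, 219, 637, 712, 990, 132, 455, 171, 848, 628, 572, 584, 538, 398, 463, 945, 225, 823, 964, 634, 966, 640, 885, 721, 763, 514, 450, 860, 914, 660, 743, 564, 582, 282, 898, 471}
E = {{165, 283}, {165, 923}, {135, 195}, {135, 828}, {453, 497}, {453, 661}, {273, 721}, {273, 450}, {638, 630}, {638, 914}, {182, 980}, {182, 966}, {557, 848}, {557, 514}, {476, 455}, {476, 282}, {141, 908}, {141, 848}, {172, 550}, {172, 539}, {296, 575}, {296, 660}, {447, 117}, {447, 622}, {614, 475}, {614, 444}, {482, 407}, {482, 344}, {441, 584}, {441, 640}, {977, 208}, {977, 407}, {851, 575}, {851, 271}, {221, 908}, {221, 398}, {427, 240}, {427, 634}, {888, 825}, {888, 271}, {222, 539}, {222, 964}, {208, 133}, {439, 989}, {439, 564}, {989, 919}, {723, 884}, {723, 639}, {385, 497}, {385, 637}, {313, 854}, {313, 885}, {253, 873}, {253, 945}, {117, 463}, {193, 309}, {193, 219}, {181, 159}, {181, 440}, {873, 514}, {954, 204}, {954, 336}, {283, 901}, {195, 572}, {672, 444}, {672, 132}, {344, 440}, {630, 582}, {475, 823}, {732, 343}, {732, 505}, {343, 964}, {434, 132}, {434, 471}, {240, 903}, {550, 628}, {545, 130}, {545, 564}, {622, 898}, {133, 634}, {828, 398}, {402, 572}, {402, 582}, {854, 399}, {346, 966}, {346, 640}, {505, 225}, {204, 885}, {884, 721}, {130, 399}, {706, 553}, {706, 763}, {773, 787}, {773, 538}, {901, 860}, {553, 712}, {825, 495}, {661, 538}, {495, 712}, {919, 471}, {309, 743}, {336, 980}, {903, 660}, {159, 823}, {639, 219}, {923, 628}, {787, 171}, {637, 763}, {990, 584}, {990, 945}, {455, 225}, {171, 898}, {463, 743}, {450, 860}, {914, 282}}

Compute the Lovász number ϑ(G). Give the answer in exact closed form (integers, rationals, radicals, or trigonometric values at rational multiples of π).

N(336) = {954, 980}, |N(336)| = 2.
N(282) = {476, 914}, |N(282)| = 2.
deg(572) = 2; N(572) = {195, 402}.
deg(221) = 2; N(221) = {908, 398}.
Regular of degree 2 on 115 vertices: the odd cycle C_{115}.
A has 58 distinct eigenvalues ≈ [2.0, 1.99702, 1.98807, 1.97319, 1.95243, 1.92583, 1.89349, 1.8555, 1.81197, 1.76304, 1.70884, 1.64954, 1.58532, 1.51637, 1.44289, 1.36511, 1.28325, 1.19756, 1.1083, 1.01573, 0.92013, 0.82178, 0.72098, 0.61803, 0.51324, 0.40691, 0.29937, 0.19094, 0.08193, -0.02732, -0.13648, -0.24524, -0.35327, -0.46025, -0.56585, -0.66976, -0.77167, -0.87128, -0.96829, -1.06241, -1.15336, -1.24087, -1.32467, -1.40452, -1.48018, -1.55142, -1.61803, -1.67982, -1.73659, -1.78817, -1.83442, -1.8752, -1.91038, -1.93985, -1.96354, -1.98137, -1.99329, -1.99925].
With N=115: ϑ(G) = 115·(-(-1)*2*cos(pi/115))/(2−(-2*cos(pi/115))) = 115*cos(pi/115)/(cos(pi/115) + 1).
= 57.4892708… (decimal).
Sandwich: α(G)=57 ≤ ϑ(G)=115*cos(pi/115)/(cos(pi/115) + 1) ≤ χ(Ḡ)=58 (both strict).

115*cos(pi/115)/(cos(pi/115) + 1)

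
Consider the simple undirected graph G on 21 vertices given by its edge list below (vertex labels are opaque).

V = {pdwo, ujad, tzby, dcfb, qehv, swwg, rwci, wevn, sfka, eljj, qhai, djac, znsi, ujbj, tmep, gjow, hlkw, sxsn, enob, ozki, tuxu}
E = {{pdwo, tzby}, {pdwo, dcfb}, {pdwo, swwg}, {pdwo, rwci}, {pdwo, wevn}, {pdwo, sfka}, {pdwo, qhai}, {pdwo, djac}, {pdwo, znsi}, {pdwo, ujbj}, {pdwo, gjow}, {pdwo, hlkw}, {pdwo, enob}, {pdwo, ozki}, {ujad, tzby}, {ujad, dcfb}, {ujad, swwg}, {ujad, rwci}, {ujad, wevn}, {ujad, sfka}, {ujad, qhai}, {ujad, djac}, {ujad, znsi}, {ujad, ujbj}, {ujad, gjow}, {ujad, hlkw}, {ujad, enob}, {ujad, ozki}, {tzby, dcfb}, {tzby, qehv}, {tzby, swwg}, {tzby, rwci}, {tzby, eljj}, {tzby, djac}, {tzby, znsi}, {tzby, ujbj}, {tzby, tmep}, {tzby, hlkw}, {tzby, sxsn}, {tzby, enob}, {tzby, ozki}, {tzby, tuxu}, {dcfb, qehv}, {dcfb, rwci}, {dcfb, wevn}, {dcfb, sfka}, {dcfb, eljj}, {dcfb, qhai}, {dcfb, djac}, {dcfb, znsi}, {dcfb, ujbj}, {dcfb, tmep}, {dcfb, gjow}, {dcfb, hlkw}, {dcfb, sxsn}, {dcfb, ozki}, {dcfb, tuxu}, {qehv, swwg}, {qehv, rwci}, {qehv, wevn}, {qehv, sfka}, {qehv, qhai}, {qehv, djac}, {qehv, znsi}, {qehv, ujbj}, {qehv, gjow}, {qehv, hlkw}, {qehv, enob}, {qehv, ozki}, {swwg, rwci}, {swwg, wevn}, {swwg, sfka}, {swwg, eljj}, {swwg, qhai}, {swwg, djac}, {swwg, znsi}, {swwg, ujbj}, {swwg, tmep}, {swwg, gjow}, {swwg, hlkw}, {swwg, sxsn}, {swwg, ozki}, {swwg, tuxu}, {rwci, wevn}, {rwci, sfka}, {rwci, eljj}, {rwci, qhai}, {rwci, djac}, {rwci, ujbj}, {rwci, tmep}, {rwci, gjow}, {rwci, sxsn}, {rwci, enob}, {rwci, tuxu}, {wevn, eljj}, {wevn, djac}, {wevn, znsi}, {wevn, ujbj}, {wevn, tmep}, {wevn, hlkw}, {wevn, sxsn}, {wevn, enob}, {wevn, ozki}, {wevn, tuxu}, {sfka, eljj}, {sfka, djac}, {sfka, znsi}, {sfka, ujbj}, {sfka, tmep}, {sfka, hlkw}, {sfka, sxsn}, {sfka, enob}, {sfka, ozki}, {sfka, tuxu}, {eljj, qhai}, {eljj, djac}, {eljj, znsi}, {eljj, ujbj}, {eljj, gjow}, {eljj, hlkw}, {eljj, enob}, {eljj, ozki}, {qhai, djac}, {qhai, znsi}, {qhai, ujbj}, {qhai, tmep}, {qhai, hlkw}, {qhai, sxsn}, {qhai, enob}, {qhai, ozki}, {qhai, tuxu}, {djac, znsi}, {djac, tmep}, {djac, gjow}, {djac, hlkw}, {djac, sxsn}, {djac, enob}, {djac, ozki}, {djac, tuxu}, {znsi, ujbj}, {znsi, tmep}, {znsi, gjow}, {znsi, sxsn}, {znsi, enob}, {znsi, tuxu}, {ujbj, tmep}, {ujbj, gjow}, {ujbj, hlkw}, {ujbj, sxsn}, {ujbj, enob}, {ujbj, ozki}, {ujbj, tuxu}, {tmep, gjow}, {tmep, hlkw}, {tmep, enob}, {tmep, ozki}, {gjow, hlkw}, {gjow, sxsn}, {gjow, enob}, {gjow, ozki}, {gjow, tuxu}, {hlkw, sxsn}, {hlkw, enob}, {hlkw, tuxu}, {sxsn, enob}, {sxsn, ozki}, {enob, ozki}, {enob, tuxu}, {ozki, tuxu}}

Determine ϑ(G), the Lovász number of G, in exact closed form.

7

Vertex rwci has 17 neighbors: pdwo, ujad, tzby, dcfb, qehv, swwg, wevn, sfka, eljj, qhai, djac, ujbj, tmep, gjow, sxsn, enob, tuxu.
N(enob) = {pdwo, ujad, tzby, qehv, rwci, wevn, sfka, eljj, qhai, djac, znsi, ujbj, tmep, gjow, hlkw, sxsn, ozki, tuxu}, |N(enob)| = 18.
N(eljj) = {tzby, dcfb, swwg, rwci, wevn, sfka, qhai, djac, znsi, ujbj, gjow, hlkw, enob, ozki}, |N(eljj)| = 14.
deg(tmep) = 14; N(tmep) = {tzby, dcfb, swwg, rwci, wevn, sfka, qhai, djac, znsi, ujbj, gjow, hlkw, enob, ozki}.
Complete multipartite on [7, 5, 4, 3, 2]: sandwich collapses at ϑ=7.
= 7.000000… (decimal).
Lovász sandwich 7 ≤ 7 ≤ 7: collapsed.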